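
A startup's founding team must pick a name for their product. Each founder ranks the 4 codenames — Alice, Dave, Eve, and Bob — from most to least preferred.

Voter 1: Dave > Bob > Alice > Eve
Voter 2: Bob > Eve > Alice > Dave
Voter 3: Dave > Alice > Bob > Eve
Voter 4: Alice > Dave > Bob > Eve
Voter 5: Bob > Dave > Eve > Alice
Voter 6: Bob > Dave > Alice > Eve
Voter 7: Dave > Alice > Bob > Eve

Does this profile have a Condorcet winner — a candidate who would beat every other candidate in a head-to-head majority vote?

Yes

Head-to-head results (7 voters total):
Alice vs Dave: Dave wins 5–2.
Alice vs Eve: Alice wins 5–2.
Alice vs Bob: Bob wins 4–3.
Dave vs Eve: Dave wins 6–1.
Dave vs Bob: Dave wins 4–3.
Eve vs Bob: Bob wins 7–0.
Dave beats each rival — Alice (5–2), Eve (6–1), Bob (4–3) — so Dave is the Condorcet winner.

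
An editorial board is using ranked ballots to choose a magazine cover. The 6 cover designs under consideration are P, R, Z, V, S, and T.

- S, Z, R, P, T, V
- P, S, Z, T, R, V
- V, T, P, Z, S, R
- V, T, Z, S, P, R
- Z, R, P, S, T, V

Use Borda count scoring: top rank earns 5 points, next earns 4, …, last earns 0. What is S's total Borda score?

Borda scores:
  P: 2 + 5 + 3 + 1 + 3 = 14
  R: 3 + 1 + 0 + 0 + 4 = 8
  Z: 4 + 3 + 2 + 3 + 5 = 17
  V: 0 + 0 + 5 + 5 + 0 = 10
  S: 5 + 4 + 1 + 2 + 2 = 14
  T: 1 + 2 + 4 + 4 + 1 = 12

14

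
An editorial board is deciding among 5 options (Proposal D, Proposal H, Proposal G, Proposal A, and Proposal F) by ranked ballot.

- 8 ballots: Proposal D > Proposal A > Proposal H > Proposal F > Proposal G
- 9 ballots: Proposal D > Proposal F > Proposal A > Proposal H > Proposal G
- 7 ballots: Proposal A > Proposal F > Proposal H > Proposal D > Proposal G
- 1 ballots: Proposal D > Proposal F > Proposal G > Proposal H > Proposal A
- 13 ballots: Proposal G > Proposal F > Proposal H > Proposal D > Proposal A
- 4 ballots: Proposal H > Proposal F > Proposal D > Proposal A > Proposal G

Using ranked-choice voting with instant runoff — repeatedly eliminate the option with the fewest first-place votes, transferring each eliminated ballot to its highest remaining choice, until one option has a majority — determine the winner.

Round 1: Proposal D 18, Proposal G 13, Proposal A 7, Proposal H 4, Proposal F 0. Proposal F has the fewest and is eliminated.
Round 2: Proposal D 18, Proposal G 13, Proposal A 7, Proposal H 4. Proposal H has the fewest and is eliminated.
Round 3: Proposal D 22, Proposal G 13, Proposal A 7. Proposal D has a majority.

Proposal D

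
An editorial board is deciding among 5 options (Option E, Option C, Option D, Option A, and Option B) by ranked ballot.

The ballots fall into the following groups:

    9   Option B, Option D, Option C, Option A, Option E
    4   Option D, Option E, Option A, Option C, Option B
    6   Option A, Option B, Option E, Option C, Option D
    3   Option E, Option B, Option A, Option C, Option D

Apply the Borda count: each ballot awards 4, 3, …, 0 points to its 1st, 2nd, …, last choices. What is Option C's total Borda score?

Borda scores:
  Option E: 9·0 + 4·3 + 6·2 + 3·4 = 36
  Option C: 9·2 + 4·1 + 6·1 + 3·1 = 31
  Option D: 9·3 + 4·4 + 6·0 + 3·0 = 43
  Option A: 9·1 + 4·2 + 6·4 + 3·2 = 47
  Option B: 9·4 + 4·0 + 6·3 + 3·3 = 63

31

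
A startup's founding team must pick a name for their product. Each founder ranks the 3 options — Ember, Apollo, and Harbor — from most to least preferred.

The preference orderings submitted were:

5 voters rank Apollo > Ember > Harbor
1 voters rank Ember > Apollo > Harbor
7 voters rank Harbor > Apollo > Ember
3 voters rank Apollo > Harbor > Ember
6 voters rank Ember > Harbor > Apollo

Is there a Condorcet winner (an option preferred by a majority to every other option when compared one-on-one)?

Head-to-head results (22 voters total):
Ember vs Apollo: Apollo wins 15–7.
Ember vs Harbor: Ember wins 12–10.
Apollo vs Harbor: Harbor wins 13–9.
No candidate beats all others: Ember beats Harbor beats Apollo beats Ember, a majority cycle.

No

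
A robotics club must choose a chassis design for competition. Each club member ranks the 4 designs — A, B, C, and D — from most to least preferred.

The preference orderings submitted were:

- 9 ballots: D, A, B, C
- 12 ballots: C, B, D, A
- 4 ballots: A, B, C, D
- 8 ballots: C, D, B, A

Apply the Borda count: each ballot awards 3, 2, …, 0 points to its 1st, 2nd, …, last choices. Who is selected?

Borda scores:
  A: 9·2 + 12·0 + 4·3 + 8·0 = 30
  B: 9·1 + 12·2 + 4·2 + 8·1 = 49
  C: 9·0 + 12·3 + 4·1 + 8·3 = 64
  D: 9·3 + 12·1 + 4·0 + 8·2 = 55
C has the highest total.

C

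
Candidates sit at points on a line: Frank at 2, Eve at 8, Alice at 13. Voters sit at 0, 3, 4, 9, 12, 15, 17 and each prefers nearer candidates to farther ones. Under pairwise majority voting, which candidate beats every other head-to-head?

With single-peaked preferences on a line, the Condorcet winner is the candidate closest to the median voter.
The median voter (position 9) is closest to Eve at 8.
Check: Eve vs Alice — voters closer to Eve: 4 of 7.

Eve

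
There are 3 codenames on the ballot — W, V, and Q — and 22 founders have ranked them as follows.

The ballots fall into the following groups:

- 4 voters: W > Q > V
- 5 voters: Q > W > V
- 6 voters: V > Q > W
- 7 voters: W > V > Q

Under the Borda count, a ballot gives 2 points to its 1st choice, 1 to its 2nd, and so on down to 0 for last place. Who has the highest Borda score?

Borda scores:
  W: 4·2 + 5·1 + 6·0 + 7·2 = 27
  V: 4·0 + 5·0 + 6·2 + 7·1 = 19
  Q: 4·1 + 5·2 + 6·1 + 7·0 = 20
W has the highest total.

W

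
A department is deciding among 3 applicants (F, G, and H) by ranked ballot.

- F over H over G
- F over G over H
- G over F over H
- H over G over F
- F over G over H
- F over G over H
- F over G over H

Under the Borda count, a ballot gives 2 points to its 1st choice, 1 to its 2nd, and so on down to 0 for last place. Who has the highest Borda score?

F

Borda scores:
  F: 2 + 2 + 1 + 0 + 2 + 2 + 2 = 11
  G: 0 + 1 + 2 + 1 + 1 + 1 + 1 = 7
  H: 1 + 0 + 0 + 2 + 0 + 0 + 0 = 3
F has the highest total.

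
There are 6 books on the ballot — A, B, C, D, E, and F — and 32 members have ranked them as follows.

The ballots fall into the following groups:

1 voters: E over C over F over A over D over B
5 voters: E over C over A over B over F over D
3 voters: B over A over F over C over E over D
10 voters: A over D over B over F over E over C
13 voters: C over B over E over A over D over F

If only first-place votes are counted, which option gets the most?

C

First-place vote totals:
  A: 10
  B: 3
  C: 13
  D: 0
  E: 6
  F: 0
C has the most first-place votes.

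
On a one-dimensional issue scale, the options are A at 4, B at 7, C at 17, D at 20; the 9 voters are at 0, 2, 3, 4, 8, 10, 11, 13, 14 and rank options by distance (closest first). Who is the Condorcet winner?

B

With single-peaked preferences on a line, the Condorcet winner is the candidate closest to the median voter.
The median voter (position 8) is closest to B at 7.
Check: B vs A — voters closer to B: 5 of 9.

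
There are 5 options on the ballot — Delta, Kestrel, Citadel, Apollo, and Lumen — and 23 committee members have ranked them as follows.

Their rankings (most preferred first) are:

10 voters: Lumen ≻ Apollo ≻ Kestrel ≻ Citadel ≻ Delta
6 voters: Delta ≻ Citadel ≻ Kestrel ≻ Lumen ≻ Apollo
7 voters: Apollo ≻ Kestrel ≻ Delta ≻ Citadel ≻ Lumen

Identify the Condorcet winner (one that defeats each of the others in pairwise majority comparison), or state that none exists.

Head-to-head results (23 voters total):
Delta vs Kestrel: Kestrel wins 17–6.
Delta vs Citadel: Delta wins 13–10.
Delta vs Apollo: Apollo wins 17–6.
Delta vs Lumen: Delta wins 13–10.
Kestrel vs Citadel: Kestrel wins 17–6.
Kestrel vs Apollo: Apollo wins 17–6.
Kestrel vs Lumen: Kestrel wins 13–10.
Citadel vs Apollo: Apollo wins 17–6.
Citadel vs Lumen: Citadel wins 13–10.
Apollo vs Lumen: Lumen wins 16–7.
No candidate beats all others: Delta beats Lumen beats Apollo beats Delta, a majority cycle.

No Condorcet winner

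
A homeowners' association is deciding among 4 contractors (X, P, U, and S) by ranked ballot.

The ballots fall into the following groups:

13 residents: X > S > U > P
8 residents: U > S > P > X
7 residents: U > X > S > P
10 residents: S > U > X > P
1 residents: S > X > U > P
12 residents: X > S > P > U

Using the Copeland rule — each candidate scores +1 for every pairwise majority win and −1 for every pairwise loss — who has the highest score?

Pairwise results:
  X vs P: X wins 43–8.
  X vs U: X wins 26–25.
  X vs S: X wins 32–19.
  P vs U: U wins 39–12.
  P vs S: S wins 51–0.
  U vs S: S wins 36–15.
Copeland scores (wins − losses):
  X: 3 − 0 = 3
  P: 0 − 3 = -3
  U: 1 − 2 = -1
  S: 2 − 1 = 1
X has the best Copeland score.

X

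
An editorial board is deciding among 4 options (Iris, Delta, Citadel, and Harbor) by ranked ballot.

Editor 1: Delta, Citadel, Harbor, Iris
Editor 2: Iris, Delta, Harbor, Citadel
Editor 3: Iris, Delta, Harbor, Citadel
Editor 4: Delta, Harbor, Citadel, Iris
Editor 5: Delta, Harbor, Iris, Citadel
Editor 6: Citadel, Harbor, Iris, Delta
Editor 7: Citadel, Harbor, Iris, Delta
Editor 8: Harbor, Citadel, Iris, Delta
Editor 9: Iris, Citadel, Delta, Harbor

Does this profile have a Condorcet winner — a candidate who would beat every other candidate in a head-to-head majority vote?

No

Head-to-head results (9 voters total):
Iris vs Delta: Iris wins 6–3.
Iris vs Citadel: Citadel wins 5–4.
Iris vs Harbor: Harbor wins 6–3.
Delta vs Citadel: Delta wins 5–4.
Delta vs Harbor: Delta wins 6–3.
Citadel vs Harbor: Harbor wins 5–4.
No candidate beats all others: Iris beats Delta beats Citadel beats Iris, a majority cycle.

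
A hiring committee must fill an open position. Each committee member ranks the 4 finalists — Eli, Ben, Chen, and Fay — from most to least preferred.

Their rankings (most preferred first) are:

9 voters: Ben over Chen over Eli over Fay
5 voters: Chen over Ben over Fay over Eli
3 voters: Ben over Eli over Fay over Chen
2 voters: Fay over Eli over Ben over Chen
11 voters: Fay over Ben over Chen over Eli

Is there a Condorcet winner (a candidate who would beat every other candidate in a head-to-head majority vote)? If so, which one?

Ben

Head-to-head results (30 voters total):
Eli vs Ben: Ben wins 28–2.
Eli vs Chen: Chen wins 25–5.
Eli vs Fay: Fay wins 18–12.
Ben vs Chen: Ben wins 25–5.
Ben vs Fay: Ben wins 17–13.
Chen vs Fay: Fay wins 16–14.
Ben beats each rival — Eli (28–2), Chen (25–5), Fay (17–13) — so Ben is the Condorcet winner.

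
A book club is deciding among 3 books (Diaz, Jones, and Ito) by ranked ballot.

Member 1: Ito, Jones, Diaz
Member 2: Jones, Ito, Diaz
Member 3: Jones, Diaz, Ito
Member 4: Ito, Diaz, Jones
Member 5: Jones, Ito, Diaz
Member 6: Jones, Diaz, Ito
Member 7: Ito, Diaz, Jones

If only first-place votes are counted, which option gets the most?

Jones

First-place vote totals:
  Diaz: 0
  Jones: 4
  Ito: 3
Jones has the most first-place votes.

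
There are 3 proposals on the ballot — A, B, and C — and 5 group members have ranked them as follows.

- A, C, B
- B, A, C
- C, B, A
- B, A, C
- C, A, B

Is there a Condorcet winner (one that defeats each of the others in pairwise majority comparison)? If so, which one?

Head-to-head results (5 voters total):
A vs B: B wins 3–2.
A vs C: A wins 3–2.
B vs C: C wins 3–2.
No candidate beats all others: A beats C beats B beats A, a majority cycle.

No Condorcet winner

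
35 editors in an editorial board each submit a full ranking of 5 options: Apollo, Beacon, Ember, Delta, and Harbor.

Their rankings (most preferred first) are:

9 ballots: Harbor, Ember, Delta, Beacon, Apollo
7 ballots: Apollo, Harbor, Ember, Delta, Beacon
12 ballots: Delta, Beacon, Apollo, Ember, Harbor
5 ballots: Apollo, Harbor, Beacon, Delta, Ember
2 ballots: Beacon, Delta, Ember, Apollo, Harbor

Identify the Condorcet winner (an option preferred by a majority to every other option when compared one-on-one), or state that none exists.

No Condorcet winner

Head-to-head results (35 voters total):
Apollo vs Beacon: Beacon wins 23–12.
Apollo vs Ember: Apollo wins 24–11.
Apollo vs Delta: Delta wins 23–12.
Apollo vs Harbor: Apollo wins 26–9.
Beacon vs Ember: Beacon wins 19–16.
Beacon vs Delta: Delta wins 28–7.
Beacon vs Harbor: Harbor wins 21–14.
Ember vs Delta: Delta wins 19–16.
Ember vs Harbor: Harbor wins 21–14.
Delta vs Harbor: Harbor wins 21–14.
No candidate beats all others: Apollo beats Harbor beats Beacon beats Apollo, a majority cycle.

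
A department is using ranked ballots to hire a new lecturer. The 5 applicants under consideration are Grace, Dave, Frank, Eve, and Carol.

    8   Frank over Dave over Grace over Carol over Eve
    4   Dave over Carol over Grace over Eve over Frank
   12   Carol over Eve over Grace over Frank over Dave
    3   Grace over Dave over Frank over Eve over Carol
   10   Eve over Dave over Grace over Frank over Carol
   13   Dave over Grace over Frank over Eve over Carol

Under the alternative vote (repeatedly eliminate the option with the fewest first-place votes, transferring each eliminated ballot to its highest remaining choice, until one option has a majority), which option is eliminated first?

Round 1: Dave 17, Carol 12, Eve 10, Frank 8, Grace 3. Grace has the fewest and is eliminated.
Round 2: Dave 20, Carol 12, Eve 10, Frank 8. Frank has the fewest and is eliminated.
Round 3: Dave 28, Carol 12, Eve 10. Dave has a majority.

Grace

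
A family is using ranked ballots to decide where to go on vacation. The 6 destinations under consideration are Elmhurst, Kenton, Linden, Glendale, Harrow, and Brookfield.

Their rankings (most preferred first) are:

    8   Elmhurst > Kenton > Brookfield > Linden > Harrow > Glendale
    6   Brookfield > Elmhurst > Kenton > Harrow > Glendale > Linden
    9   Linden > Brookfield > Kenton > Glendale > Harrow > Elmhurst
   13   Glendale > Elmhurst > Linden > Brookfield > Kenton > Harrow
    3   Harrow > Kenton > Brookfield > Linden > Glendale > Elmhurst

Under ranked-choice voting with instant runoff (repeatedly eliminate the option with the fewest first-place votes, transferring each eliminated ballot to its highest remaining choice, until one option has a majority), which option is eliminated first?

Kenton

Round 1: Glendale 13, Linden 9, Elmhurst 8, Brookfield 6, Harrow 3, Kenton 0. Kenton has the fewest and is eliminated.
Round 2: Glendale 13, Linden 9, Elmhurst 8, Brookfield 6, Harrow 3. Harrow has the fewest and is eliminated.
Round 3: Glendale 13, Linden 9, Brookfield 9, Elmhurst 8. Elmhurst has the fewest and is eliminated.
Round 4: Brookfield 17, Glendale 13, Linden 9. Linden has the fewest and is eliminated.
Round 5: Brookfield 26, Glendale 13. Brookfield has a majority.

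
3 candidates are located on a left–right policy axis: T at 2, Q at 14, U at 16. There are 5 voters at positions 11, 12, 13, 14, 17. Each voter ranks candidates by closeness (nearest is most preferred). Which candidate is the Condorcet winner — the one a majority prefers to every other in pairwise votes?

With single-peaked preferences on a line, the Condorcet winner is the candidate closest to the median voter.
The median voter (position 13) is closest to Q at 14.
Check: Q vs U — voters closer to Q: 4 of 5.

Q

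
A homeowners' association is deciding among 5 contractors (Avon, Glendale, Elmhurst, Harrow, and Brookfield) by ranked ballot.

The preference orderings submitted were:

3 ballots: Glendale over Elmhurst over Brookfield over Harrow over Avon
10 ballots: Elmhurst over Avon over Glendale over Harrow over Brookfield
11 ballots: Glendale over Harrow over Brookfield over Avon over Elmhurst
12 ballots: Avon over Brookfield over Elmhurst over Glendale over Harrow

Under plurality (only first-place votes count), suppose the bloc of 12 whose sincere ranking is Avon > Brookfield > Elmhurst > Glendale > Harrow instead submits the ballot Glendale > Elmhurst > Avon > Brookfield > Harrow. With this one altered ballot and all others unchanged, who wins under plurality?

First-place totals with the altered ballot: Avon 0, Glendale 26, Elmhurst 10, Harrow 0, Brookfield 0.
The winner is unchanged: still Glendale.

Glendale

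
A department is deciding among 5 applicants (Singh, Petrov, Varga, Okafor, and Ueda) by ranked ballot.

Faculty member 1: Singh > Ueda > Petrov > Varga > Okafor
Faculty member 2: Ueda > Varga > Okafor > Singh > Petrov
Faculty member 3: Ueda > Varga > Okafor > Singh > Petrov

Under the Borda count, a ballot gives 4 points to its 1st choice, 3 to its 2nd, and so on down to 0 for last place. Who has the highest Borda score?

Borda scores:
  Singh: 4 + 1 + 1 = 6
  Petrov: 2 + 0 + 0 = 2
  Varga: 1 + 3 + 3 = 7
  Okafor: 0 + 2 + 2 = 4
  Ueda: 3 + 4 + 4 = 11
Ueda has the highest total.

Ueda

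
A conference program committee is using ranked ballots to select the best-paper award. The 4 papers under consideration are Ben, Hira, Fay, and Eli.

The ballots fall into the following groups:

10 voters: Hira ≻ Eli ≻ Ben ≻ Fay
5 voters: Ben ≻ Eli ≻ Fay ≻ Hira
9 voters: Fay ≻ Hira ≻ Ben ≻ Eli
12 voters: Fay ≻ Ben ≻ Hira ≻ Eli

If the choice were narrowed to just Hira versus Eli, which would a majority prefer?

Ballots ranking Hira above Eli: 10+9+12 = 31.
Ballots ranking Eli above Hira: 5.
Hira wins the head-to-head, 31–5.

Hira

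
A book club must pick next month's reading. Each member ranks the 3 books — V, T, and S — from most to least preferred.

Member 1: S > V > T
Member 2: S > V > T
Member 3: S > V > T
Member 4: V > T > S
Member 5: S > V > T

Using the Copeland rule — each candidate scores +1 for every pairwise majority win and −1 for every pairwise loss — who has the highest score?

Pairwise results:
  V vs T: V wins 5–0.
  V vs S: S wins 4–1.
  T vs S: S wins 4–1.
Copeland scores (wins − losses):
  V: 1 − 1 = 0
  T: 0 − 2 = -2
  S: 2 − 0 = 2
S has the best Copeland score.

S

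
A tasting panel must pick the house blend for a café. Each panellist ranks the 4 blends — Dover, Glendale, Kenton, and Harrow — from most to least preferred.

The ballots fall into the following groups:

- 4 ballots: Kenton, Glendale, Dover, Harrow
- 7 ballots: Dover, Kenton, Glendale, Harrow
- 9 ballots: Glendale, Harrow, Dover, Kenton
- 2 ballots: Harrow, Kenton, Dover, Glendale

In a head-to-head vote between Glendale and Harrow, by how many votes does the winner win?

Ballots ranking Glendale above Harrow: 4+7+9 = 20.
Ballots ranking Harrow above Glendale: 2.
Glendale wins 20–2, a margin of 18.

18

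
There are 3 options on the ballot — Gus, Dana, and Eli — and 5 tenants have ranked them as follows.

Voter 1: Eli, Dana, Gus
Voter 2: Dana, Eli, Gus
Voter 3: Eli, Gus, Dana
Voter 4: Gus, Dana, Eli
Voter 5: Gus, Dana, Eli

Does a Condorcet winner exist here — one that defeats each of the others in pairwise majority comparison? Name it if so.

None — there is no Condorcet winner

Head-to-head results (5 voters total):
Gus vs Dana: Gus wins 3–2.
Gus vs Eli: Eli wins 3–2.
Dana vs Eli: Dana wins 3–2.
No candidate beats all others: Gus beats Dana beats Eli beats Gus, a majority cycle.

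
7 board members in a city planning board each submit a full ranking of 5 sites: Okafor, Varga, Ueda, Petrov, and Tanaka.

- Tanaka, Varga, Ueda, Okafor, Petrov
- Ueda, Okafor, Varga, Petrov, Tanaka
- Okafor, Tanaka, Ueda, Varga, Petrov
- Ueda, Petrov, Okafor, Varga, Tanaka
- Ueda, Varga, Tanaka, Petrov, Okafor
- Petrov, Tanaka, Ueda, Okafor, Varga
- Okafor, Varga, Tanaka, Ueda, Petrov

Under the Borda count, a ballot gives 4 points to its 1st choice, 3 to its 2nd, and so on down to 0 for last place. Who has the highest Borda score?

Ueda

Borda scores:
  Okafor: 1 + 3 + 4 + 2 + 0 + 1 + 4 = 15
  Varga: 3 + 2 + 1 + 1 + 3 + 0 + 3 = 13
  Ueda: 2 + 4 + 2 + 4 + 4 + 2 + 1 = 19
  Petrov: 0 + 1 + 0 + 3 + 1 + 4 + 0 = 9
  Tanaka: 4 + 0 + 3 + 0 + 2 + 3 + 2 = 14
Ueda has the highest total.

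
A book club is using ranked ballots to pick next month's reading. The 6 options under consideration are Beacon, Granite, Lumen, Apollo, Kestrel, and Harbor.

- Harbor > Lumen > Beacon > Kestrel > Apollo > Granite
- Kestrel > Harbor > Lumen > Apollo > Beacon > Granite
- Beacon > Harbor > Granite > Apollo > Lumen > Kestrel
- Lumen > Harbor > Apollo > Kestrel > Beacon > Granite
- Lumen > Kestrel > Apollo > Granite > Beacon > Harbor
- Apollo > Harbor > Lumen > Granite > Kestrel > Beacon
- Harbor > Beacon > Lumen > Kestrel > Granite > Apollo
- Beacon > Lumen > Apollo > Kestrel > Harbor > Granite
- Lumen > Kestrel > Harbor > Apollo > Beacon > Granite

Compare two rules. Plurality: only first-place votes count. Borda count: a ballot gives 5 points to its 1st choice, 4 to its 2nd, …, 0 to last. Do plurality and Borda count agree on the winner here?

Yes

Plurality first-place counts: Beacon 2, Granite 0, Lumen 3, Apollo 1, Kestrel 1, Harbor 2 → Lumen.
Borda totals: Beacon 21, Granite 8, Lumen 33, Apollo 21, Kestrel 22, Harbor 30 → Lumen.
The two rules agree on Lumen.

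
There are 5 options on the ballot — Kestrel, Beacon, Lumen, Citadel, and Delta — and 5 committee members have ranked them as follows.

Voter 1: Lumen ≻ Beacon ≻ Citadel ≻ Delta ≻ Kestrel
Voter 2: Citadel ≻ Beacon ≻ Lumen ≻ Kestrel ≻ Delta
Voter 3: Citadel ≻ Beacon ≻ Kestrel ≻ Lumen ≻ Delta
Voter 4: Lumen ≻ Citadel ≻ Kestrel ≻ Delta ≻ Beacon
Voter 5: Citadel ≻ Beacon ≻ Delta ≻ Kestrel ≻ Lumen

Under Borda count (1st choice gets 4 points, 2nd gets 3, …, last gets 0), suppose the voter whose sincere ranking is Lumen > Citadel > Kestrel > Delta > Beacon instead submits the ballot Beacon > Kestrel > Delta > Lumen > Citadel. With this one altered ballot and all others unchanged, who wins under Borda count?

Borda totals with the altered ballot: Kestrel 7, Beacon 16, Lumen 8, Citadel 14, Delta 5.
The switch changes the winner from Citadel to Beacon.

Beacon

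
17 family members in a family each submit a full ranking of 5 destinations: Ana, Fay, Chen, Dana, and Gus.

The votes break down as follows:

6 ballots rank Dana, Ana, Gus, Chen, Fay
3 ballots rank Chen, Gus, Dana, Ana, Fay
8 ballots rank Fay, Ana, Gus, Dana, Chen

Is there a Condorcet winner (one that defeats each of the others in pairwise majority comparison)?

No

Head-to-head results (17 voters total):
Ana vs Fay: Ana wins 9–8.
Ana vs Chen: Ana wins 14–3.
Ana vs Dana: Dana wins 9–8.
Ana vs Gus: Ana wins 14–3.
Fay vs Chen: Chen wins 9–8.
Fay vs Dana: Dana wins 9–8.
Fay vs Gus: Gus wins 9–8.
Chen vs Dana: Dana wins 14–3.
Chen vs Gus: Gus wins 14–3.
Dana vs Gus: Gus wins 11–6.
No candidate beats all others: Ana beats Gus beats Dana beats Ana, a majority cycle.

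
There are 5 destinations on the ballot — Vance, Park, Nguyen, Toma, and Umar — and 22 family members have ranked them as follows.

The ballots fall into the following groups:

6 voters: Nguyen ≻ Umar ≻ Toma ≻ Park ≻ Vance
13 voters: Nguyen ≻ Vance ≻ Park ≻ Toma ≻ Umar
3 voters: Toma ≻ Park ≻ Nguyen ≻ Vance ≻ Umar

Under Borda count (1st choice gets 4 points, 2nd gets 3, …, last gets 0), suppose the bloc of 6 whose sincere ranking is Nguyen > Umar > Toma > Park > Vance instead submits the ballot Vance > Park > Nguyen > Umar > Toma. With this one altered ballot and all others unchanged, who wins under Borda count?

Borda totals with the altered ballot: Vance 66, Park 53, Nguyen 70, Toma 25, Umar 6.
The winner is unchanged: still Nguyen.

Nguyen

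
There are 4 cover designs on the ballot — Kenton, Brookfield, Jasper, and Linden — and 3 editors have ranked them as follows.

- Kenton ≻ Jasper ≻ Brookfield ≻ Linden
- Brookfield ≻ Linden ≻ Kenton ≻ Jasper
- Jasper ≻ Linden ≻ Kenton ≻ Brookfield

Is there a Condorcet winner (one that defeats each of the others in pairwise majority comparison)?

Head-to-head results (3 voters total):
Kenton vs Brookfield: Kenton wins 2–1.
Kenton vs Jasper: Kenton wins 2–1.
Kenton vs Linden: Linden wins 2–1.
Brookfield vs Jasper: Jasper wins 2–1.
Brookfield vs Linden: Brookfield wins 2–1.
Jasper vs Linden: Jasper wins 2–1.
No candidate beats all others: Kenton beats Brookfield beats Linden beats Kenton, a majority cycle.

No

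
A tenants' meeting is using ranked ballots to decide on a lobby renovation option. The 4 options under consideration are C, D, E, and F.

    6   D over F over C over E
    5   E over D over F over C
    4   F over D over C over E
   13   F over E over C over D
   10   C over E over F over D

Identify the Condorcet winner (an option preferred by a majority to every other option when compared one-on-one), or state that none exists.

Head-to-head results (38 voters total):
C vs D: C wins 23–15.
C vs E: C wins 20–18.
C vs F: F wins 28–10.
D vs E: E wins 28–10.
D vs F: F wins 27–11.
E vs F: F wins 23–15.
F beats each rival — C (28–10), D (27–11), E (23–15) — so F is the Condorcet winner.

F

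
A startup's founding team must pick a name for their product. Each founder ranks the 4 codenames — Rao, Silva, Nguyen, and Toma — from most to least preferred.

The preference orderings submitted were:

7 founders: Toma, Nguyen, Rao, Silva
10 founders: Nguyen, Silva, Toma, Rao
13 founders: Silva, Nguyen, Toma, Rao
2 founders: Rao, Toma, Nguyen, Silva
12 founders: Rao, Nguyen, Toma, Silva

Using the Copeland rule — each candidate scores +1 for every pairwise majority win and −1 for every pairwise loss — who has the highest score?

Pairwise results:
  Rao vs Silva: Silva wins 23–21.
  Rao vs Nguyen: Nguyen wins 30–14.
  Rao vs Toma: Toma wins 30–14.
  Silva vs Nguyen: Nguyen wins 31–13.
  Silva vs Toma: Silva wins 23–21.
  Nguyen vs Toma: Nguyen wins 35–9.
Copeland scores (wins − losses):
  Rao: 0 − 3 = -3
  Silva: 2 − 1 = 1
  Nguyen: 3 − 0 = 3
  Toma: 1 − 2 = -1
Nguyen has the best Copeland score.

Nguyen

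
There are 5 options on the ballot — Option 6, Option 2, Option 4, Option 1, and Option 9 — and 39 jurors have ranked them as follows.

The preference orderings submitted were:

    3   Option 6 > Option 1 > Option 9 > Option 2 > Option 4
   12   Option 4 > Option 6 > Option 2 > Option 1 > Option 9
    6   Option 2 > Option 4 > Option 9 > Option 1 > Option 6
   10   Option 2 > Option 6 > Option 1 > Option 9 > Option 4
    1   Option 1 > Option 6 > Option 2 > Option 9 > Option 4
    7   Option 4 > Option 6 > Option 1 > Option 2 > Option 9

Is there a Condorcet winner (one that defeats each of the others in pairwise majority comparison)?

No

Head-to-head results (39 voters total):
Option 6 vs Option 2: Option 6 wins 23–16.
Option 6 vs Option 4: Option 4 wins 25–14.
Option 6 vs Option 1: Option 6 wins 32–7.
Option 6 vs Option 9: Option 6 wins 33–6.
Option 2 vs Option 4: Option 2 wins 20–19.
Option 2 vs Option 1: Option 2 wins 28–11.
Option 2 vs Option 9: Option 2 wins 36–3.
Option 4 vs Option 1: Option 4 wins 25–14.
Option 4 vs Option 9: Option 4 wins 25–14.
Option 1 vs Option 9: Option 1 wins 33–6.
No candidate beats all others: Option 6 beats Option 2 beats Option 4 beats Option 6, a majority cycle.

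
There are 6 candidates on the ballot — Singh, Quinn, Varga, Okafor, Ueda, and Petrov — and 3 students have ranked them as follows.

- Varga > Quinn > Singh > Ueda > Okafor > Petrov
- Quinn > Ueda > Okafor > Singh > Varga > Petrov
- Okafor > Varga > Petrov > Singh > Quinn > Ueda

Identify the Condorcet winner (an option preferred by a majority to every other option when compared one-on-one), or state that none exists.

Head-to-head results (3 voters total):
Singh vs Quinn: Quinn wins 2–1.
Singh vs Varga: Varga wins 2–1.
Singh vs Okafor: Okafor wins 2–1.
Singh vs Ueda: Singh wins 2–1.
Singh vs Petrov: Singh wins 2–1.
Quinn vs Varga: Varga wins 2–1.
Quinn vs Okafor: Quinn wins 2–1.
Quinn vs Ueda: Quinn wins 3–0.
Quinn vs Petrov: Quinn wins 2–1.
Varga vs Okafor: Okafor wins 2–1.
Varga vs Ueda: Varga wins 2–1.
Varga vs Petrov: Varga wins 3–0.
Okafor vs Ueda: Ueda wins 2–1.
Okafor vs Petrov: Okafor wins 3–0.
Ueda vs Petrov: Ueda wins 2–1.
No candidate beats all others: Singh beats Ueda beats Okafor beats Singh, a majority cycle.

There is no Condorcet winner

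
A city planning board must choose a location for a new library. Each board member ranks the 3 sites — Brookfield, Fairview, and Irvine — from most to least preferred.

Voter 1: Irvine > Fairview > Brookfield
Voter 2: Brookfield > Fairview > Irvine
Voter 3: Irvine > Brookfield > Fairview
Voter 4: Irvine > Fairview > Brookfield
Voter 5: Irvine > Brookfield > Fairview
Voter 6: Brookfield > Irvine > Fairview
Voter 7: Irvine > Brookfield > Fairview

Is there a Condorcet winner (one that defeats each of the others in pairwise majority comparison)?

Head-to-head results (7 voters total):
Brookfield vs Fairview: Brookfield wins 5–2.
Brookfield vs Irvine: Irvine wins 5–2.
Fairview vs Irvine: Irvine wins 6–1.
Irvine beats each rival — Brookfield (5–2), Fairview (6–1) — so Irvine is the Condorcet winner.

Yes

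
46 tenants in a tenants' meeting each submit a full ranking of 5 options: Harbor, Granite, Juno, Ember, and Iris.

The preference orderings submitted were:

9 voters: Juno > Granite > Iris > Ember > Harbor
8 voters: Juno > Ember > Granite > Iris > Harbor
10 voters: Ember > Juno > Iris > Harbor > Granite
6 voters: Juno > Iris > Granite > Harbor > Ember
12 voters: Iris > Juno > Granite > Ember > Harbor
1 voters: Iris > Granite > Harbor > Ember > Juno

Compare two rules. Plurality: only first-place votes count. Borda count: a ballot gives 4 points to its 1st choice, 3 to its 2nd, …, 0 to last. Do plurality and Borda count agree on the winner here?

Yes

Plurality first-place counts: Harbor 0, Granite 0, Juno 23, Ember 10, Iris 13 → Juno.
Borda totals: Harbor 18, Granite 82, Juno 158, Ember 86, Iris 116 → Juno.
The two rules agree on Juno.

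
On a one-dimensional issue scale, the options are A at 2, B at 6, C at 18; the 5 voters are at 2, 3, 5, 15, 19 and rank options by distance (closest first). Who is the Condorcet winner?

B

With single-peaked preferences on a line, the Condorcet winner is the candidate closest to the median voter.
The median voter (position 5) is closest to B at 6.
Check: B vs A — voters closer to B: 3 of 5.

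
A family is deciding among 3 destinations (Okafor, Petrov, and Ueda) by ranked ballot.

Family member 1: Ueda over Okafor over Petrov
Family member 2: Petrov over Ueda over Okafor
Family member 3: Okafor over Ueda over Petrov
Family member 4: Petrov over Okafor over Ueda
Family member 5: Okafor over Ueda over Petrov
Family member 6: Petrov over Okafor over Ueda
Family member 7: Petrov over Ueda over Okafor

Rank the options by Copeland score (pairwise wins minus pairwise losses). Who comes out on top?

Pairwise results:
  Okafor vs Petrov: Petrov wins 4–3.
  Okafor vs Ueda: Okafor wins 4–3.
  Petrov vs Ueda: Petrov wins 4–3.
Copeland scores (wins − losses):
  Okafor: 1 − 1 = 0
  Petrov: 2 − 0 = 2
  Ueda: 0 − 2 = -2
Petrov has the best Copeland score.

Petrov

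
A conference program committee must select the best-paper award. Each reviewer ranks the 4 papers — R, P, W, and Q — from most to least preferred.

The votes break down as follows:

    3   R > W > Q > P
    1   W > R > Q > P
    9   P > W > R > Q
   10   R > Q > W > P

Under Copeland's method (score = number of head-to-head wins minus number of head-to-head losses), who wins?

Pairwise results:
  R vs P: R wins 14–9.
  R vs W: R wins 13–10.
  R vs Q: R wins 23–0.
  P vs W: W wins 14–9.
  P vs Q: Q wins 14–9.
  W vs Q: W wins 13–10.
Copeland scores (wins − losses):
  R: 3 − 0 = 3
  P: 0 − 3 = -3
  W: 2 − 1 = 1
  Q: 1 − 2 = -1
R has the best Copeland score.

R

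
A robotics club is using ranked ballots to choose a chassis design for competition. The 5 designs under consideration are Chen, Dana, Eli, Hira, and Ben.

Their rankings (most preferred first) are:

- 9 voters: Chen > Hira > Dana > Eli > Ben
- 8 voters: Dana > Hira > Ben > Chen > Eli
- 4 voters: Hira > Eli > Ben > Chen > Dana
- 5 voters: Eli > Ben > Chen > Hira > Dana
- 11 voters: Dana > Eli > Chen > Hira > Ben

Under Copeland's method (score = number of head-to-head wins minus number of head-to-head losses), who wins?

Pairwise results:
  Chen vs Dana: Dana wins 19–18.
  Chen vs Eli: Eli wins 20–17.
  Chen vs Hira: Chen wins 25–12.
  Chen vs Ben: Chen wins 20–17.
  Dana vs Eli: Dana wins 28–9.
  Dana vs Hira: Dana wins 19–18.
  Dana vs Ben: Dana wins 28–9.
  Eli vs Hira: Hira wins 21–16.
  Eli vs Ben: Eli wins 29–8.
  Hira vs Ben: Hira wins 32–5.
Copeland scores (wins − losses):
  Chen: 2 − 2 = 0
  Dana: 4 − 0 = 4
  Eli: 2 − 2 = 0
  Hira: 2 − 2 = 0
  Ben: 0 − 4 = -4
Dana has the best Copeland score.

Dana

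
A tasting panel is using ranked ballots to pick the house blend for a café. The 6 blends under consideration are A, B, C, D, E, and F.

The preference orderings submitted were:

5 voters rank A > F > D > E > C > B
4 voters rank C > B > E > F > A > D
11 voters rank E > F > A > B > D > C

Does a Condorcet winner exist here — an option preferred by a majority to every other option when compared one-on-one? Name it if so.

Head-to-head results (20 voters total):
A vs B: A wins 16–4.
A vs C: A wins 16–4.
A vs D: A wins 20–0.
A vs E: E wins 15–5.
A vs F: F wins 15–5.
B vs C: B wins 11–9.
B vs D: B wins 15–5.
B vs E: E wins 16–4.
B vs F: F wins 16–4.
C vs D: D wins 16–4.
C vs E: E wins 16–4.
C vs F: F wins 16–4.
D vs E: E wins 15–5.
D vs F: F wins 20–0.
E vs F: E wins 15–5.
E beats each rival — A (15–5), B (16–4), C (16–4), D (15–5), F (15–5) — so E is the Condorcet winner.

E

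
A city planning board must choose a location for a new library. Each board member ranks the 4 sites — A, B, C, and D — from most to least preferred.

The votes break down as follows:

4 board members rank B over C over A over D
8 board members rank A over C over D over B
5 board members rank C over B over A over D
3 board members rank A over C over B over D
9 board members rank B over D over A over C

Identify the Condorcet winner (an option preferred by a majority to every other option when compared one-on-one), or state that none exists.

Head-to-head results (29 voters total):
A vs B: B wins 18–11.
A vs C: A wins 20–9.
A vs D: A wins 20–9.
B vs C: C wins 16–13.
B vs D: B wins 21–8.
C vs D: C wins 20–9.
No candidate beats all others: A beats C beats B beats A, a majority cycle.

No Condorcet winner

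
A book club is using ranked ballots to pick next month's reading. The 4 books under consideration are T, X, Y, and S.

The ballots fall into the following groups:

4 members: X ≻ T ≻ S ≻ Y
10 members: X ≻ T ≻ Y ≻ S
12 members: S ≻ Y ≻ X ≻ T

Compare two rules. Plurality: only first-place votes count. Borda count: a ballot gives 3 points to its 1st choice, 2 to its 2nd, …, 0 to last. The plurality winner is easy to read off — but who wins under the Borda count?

Plurality first-place counts: T 0, X 14, Y 0, S 12 → X.
Borda totals: T 28, X 54, Y 34, S 40 → X.

X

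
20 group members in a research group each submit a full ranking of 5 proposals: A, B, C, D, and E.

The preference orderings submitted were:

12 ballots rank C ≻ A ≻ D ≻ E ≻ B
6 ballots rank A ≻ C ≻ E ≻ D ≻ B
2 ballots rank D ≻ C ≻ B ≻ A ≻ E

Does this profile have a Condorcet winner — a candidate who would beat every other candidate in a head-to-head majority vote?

Yes

Head-to-head results (20 voters total):
A vs B: A wins 18–2.
A vs C: C wins 14–6.
A vs D: A wins 18–2.
A vs E: A wins 20–0.
B vs C: C wins 20–0.
B vs D: D wins 20–0.
B vs E: E wins 18–2.
C vs D: C wins 18–2.
C vs E: C wins 20–0.
D vs E: D wins 14–6.
C beats each rival — A (14–6), B (20–0), D (18–2), E (20–0) — so C is the Condorcet winner.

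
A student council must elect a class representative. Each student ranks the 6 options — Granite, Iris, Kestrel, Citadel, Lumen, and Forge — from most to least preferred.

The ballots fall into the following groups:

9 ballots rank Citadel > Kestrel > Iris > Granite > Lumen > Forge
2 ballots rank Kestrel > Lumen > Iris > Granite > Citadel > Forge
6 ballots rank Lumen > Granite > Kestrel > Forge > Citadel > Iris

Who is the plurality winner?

Citadel

First-place vote totals:
  Granite: 0
  Iris: 0
  Kestrel: 2
  Citadel: 9
  Lumen: 6
  Forge: 0
Citadel has the most first-place votes.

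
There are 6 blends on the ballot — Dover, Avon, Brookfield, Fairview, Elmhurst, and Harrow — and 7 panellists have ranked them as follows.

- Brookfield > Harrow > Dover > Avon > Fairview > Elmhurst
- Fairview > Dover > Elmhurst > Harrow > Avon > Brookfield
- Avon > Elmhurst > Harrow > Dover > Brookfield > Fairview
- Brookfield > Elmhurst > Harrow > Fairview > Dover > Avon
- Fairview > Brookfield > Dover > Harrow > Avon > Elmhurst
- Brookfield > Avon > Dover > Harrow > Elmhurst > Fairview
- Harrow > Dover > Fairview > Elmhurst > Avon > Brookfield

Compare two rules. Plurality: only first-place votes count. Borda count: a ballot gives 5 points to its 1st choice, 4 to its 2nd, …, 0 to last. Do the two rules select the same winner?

Plurality first-place counts: Dover 0, Avon 1, Brookfield 3, Fairview 2, Elmhurst 0, Harrow 1 → Brookfield.
Borda totals: Dover 20, Avon 14, Brookfield 20, Fairview 16, Elmhurst 14, Harrow 21 → Harrow.
The two rules disagree: plurality picks Brookfield, Borda picks Harrow.

No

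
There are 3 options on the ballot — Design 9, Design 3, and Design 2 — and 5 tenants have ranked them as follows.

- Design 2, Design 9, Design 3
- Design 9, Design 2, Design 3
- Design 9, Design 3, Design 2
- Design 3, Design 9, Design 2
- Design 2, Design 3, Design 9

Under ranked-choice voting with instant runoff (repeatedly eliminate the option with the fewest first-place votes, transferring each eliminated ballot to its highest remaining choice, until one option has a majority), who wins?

Round 1: Design 9 2, Design 2 2, Design 3 1. Design 3 has the fewest and is eliminated.
Round 2: Design 9 3, Design 2 2. Design 9 has a majority.

Design 9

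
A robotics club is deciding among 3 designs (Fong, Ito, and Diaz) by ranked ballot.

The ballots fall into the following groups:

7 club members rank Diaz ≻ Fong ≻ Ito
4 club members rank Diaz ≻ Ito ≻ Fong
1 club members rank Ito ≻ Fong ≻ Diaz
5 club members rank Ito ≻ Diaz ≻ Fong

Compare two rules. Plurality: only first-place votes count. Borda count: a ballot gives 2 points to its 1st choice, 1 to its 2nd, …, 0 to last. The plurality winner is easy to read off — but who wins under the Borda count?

Plurality first-place counts: Fong 0, Ito 6, Diaz 11 → Diaz.
Borda totals: Fong 8, Ito 16, Diaz 27 → Diaz.

Diaz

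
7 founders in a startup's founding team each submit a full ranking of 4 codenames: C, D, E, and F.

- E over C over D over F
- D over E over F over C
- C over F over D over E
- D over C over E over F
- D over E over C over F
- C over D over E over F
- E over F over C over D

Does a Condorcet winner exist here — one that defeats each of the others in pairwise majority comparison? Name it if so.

Head-to-head results (7 voters total):
C vs D: C wins 4–3.
C vs E: E wins 4–3.
C vs F: C wins 5–2.
D vs E: D wins 5–2.
D vs F: D wins 5–2.
E vs F: E wins 6–1.
No candidate beats all others: C beats D beats E beats C, a majority cycle.

No Condorcet winner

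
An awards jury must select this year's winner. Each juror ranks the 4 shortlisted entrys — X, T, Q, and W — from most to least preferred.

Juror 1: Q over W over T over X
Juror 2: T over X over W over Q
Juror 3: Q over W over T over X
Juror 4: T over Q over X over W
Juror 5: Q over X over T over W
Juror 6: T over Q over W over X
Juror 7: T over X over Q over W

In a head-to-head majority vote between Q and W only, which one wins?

Q

Ballots ranking Q above W: 6.
Ballots ranking W above Q: 1.
Q wins the head-to-head, 6–1.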